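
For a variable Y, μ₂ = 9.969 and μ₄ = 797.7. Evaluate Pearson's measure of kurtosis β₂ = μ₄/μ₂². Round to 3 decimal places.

μ₂² = 9.969² = 99.38096
μ₄/μ₂² = 797.7 / 99.38096 = 8.02669
β₂ ≈ 8.027

8.027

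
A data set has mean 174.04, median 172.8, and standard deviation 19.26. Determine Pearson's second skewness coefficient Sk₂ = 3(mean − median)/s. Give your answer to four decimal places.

0.1931

Sk₂ = 3(174.04 − 172.8) / 19.26 = 3 × 1.2400 / 19.26
    = 3.7200 / 19.26 ≈ 0.1931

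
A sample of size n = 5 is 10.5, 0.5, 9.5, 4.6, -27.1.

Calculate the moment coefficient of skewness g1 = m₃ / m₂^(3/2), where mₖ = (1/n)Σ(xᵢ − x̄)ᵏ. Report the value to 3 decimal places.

-1.260

x̄ = (10.5 + 0.5 + 9.5 + 4.6 - 27.1) / 5 = -0.4000
deviations (xᵢ − x̄): 10.9000, 0.9000, 9.9000, 5.0000, -26.7000
Σ(xᵢ − x̄)² = 955.5200 ⇒ m₂ = 955.5200/5 = 191.10400
Σ(xᵢ − x̄)³ = -16643.1060 ⇒ m₃ = -16643.1060/5 = -3328.62120
m₂^(3/2) = 191.10400^(1.5) = 2641.82877
g1 = m₃ / m₂^(3/2) = -3328.62120 / 2641.82877 ≈ -1.260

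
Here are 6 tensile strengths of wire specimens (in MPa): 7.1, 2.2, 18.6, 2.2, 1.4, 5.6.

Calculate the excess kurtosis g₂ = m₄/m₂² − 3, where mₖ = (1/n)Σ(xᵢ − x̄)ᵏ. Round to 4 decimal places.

0.3748

x̄ = 6.1833
Σ(xᵢ − x̄)² = 209.9683 ⇒ m₂ = 34.99472
Σ(xᵢ − x̄)⁴ = 24797.3512 ⇒ m₄ = 4132.89186
m₂² = 1224.63058
g₂ = m₄/m₂² − 3 = 3.37481 − 3 ≈ 0.3748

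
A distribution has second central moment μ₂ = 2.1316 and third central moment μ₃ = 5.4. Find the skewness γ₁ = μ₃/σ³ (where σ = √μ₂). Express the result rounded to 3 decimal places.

σ = √μ₂ = √2.1316 = 1.46000
σ³ = μ₂^(3/2) = 3.11214
γ₁ = μ₃/σ³ = 5.4 / 3.11214 ≈ 1.735

1.735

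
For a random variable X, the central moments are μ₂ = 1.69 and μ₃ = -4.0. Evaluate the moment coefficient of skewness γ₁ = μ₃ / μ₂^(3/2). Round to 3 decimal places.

σ = √μ₂ = √1.69 = 1.30000
σ³ = μ₂^(3/2) = 2.19700
γ₁ = μ₃/σ³ = -4.0 / 2.19700 ≈ -1.821

-1.821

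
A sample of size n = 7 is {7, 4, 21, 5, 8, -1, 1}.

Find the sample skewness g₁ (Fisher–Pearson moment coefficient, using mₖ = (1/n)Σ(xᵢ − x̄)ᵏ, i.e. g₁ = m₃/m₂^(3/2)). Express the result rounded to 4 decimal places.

x̄ = (7 + 4 + 21 + 5 + 8 - 1 + 1) / 7 = 6.4286
deviations (xᵢ − x̄): 0.5714, -2.4286, 14.5714, -1.4286, 1.5714, -7.4286, -5.4286
Σ(xᵢ − x̄)² = 307.7143 ⇒ m₂ = 307.7143/7 = 43.95918
Σ(xᵢ − x̄)³ = 2510.8163 ⇒ m₃ = 2510.8163/7 = 358.68805
m₂^(3/2) = 43.95918^(1.5) = 291.45696
g₁ = m₃ / m₂^(3/2) = 358.68805 / 291.45696 ≈ 1.2307

1.2307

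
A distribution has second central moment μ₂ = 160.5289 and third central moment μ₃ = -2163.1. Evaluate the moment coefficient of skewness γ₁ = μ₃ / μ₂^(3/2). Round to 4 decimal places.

σ = √μ₂ = √160.5289 = 12.67000
σ³ = μ₂^(3/2) = 2033.90116
γ₁ = μ₃/σ³ = -2163.1 / 2033.90116 ≈ -1.0635

-1.0635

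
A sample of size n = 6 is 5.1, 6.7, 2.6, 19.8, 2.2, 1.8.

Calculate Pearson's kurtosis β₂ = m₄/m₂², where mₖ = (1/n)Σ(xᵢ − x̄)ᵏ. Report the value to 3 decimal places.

x̄ = 6.3667
Σ(xᵢ − x̄)² = 234.5733 ⇒ m₂ = 39.09556
Σ(xᵢ − x̄)⁴ = 33504.0022 ⇒ m₄ = 5584.00036
m₂² = 1528.46246
β₂ = m₄/m₂² = 5584.00036 / 1528.46246 ≈ 3.653

3.653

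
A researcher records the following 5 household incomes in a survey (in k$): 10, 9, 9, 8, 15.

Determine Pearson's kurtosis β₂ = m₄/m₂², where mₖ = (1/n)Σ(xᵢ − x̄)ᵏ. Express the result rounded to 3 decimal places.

2.943

x̄ = 10.2000
Σ(xᵢ − x̄)² = 30.8000 ⇒ m₂ = 6.16000
Σ(xᵢ − x̄)⁴ = 558.4160 ⇒ m₄ = 111.68320
m₂² = 37.94560
β₂ = m₄/m₂² = 111.68320 / 37.94560 ≈ 2.943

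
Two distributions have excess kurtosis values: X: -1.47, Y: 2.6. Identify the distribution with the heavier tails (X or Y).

Y

Higher excess kurtosis ⇒ heavier tails relative to the normal distribution.
-1.47 vs 2.6: the larger is 2.6, so Y has heavier tails. (Y is leptokurtic — heavier-than-normal tails; the other is platykurtic.)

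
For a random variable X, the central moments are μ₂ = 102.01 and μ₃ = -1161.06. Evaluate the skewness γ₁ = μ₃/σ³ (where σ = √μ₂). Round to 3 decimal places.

σ = √μ₂ = √102.01 = 10.10000
σ³ = μ₂^(3/2) = 1030.30100
γ₁ = μ₃/σ³ = -1161.06 / 1030.30100 ≈ -1.127

-1.127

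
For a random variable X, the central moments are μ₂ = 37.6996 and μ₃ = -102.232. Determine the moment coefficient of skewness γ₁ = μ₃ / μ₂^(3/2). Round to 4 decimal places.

-0.4417

σ = √μ₂ = √37.6996 = 6.14000
σ³ = μ₂^(3/2) = 231.47554
γ₁ = μ₃/σ³ = -102.232 / 231.47554 ≈ -0.4417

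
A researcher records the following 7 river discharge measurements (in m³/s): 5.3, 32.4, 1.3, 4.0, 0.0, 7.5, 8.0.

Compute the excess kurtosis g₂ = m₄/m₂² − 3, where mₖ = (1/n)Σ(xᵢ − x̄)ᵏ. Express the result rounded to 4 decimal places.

1.5303

x̄ = 8.3571
Σ(xᵢ − x̄)² = 726.8971 ⇒ m₂ = 103.84245
Σ(xᵢ − x̄)⁴ = 341958.7559 ⇒ m₄ = 48851.25085
m₂² = 10783.25421
g₂ = m₄/m₂² − 3 = 4.53029 − 3 ≈ 1.5303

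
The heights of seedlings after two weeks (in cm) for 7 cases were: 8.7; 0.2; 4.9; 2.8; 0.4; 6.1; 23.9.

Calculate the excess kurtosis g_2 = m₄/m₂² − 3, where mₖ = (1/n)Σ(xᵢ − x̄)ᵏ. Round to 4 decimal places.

0.9644

x̄ = 6.7143
Σ(xᵢ − x̄)² = 400.5886 ⇒ m₂ = 57.22694
Σ(xᵢ − x̄)⁴ = 90882.6169 ⇒ m₄ = 12983.23099
m₂² = 3274.92252
g_2 = m₄/m₂² − 3 = 3.96444 − 3 ≈ 0.9644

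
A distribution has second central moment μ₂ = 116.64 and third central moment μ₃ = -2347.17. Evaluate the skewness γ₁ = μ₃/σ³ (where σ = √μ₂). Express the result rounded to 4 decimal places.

σ = √μ₂ = √116.64 = 10.80000
σ³ = μ₂^(3/2) = 1259.71200
γ₁ = μ₃/σ³ = -2347.17 / 1259.71200 ≈ -1.8633

-1.8633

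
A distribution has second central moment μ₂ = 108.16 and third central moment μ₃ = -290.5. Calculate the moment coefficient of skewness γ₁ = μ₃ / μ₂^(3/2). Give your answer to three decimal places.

-0.258

σ = √μ₂ = √108.16 = 10.40000
σ³ = μ₂^(3/2) = 1124.86400
γ₁ = μ₃/σ³ = -290.5 / 1124.86400 ≈ -0.258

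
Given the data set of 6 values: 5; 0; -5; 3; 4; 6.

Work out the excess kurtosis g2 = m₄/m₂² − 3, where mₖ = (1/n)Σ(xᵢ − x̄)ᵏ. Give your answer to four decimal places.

x̄ = 2.1667
Σ(xᵢ − x̄)² = 82.8333 ⇒ m₂ = 13.80556
Σ(xᵢ − x̄)⁴ = 2952.1528 ⇒ m₄ = 492.02546
m₂² = 190.59336
g2 = m₄/m₂² − 3 = 2.58155 − 3 ≈ -0.4185

-0.4185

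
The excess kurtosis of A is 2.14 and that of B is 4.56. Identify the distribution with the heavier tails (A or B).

B

Higher excess kurtosis ⇒ heavier tails relative to the normal distribution.
2.14 vs 4.56: the larger is 4.56, so B has heavier tails.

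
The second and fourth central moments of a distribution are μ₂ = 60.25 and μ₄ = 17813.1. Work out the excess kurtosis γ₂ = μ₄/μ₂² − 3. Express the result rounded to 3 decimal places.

1.907

μ₂² = 60.25² = 3630.06250
μ₄/μ₂² = 17813.1 / 3630.06250 = 4.90711
γ₂ = 4.90711 − 3 ≈ 1.907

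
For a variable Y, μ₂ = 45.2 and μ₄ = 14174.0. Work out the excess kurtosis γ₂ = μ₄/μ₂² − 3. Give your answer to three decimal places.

μ₂² = 45.2² = 2043.04000
μ₄/μ₂² = 14174.0 / 2043.04000 = 6.93770
γ₂ = 6.93770 − 3 ≈ 3.938

3.938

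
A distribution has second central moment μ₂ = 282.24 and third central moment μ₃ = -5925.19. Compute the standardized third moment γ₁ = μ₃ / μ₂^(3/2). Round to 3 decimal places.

σ = √μ₂ = √282.24 = 16.80000
σ³ = μ₂^(3/2) = 4741.63200
γ₁ = μ₃/σ³ = -5925.19 / 4741.63200 ≈ -1.250

-1.250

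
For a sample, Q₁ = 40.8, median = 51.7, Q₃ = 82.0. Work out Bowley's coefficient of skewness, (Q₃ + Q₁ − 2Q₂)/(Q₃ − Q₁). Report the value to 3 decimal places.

numerator: Q₃ + Q₁ − 2Q₂ = 82.0 + 40.8 − 2×51.7 = 19.4000
denominator: Q₃ − Q₁ = 82.0 − 40.8 = 41.2000
Bowley skewness = 19.4000 / 41.2000 ≈ 0.471

0.471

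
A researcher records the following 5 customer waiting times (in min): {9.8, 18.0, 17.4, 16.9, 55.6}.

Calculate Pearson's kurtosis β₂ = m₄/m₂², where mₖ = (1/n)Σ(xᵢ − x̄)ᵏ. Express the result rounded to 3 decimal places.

3.103

x̄ = 23.5400
Σ(xᵢ − x̄)² = 1329.1120 ⇒ m₂ = 265.82240
Σ(xᵢ − x̄)⁴ = 1096410.3510 ⇒ m₄ = 219282.07019
m₂² = 70661.54834
β₂ = m₄/m₂² = 219282.07019 / 70661.54834 ≈ 3.103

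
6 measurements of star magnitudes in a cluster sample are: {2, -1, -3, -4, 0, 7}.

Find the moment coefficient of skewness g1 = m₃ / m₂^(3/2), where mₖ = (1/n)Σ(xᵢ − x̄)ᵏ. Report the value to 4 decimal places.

x̄ = (2 - 1 - 3 - 4 + 0 + 7) / 6 = 0.1667
deviations (xᵢ − x̄): 1.8333, -1.1667, -3.1667, -4.1667, -0.1667, 6.8333
Σ(xᵢ − x̄)² = 78.8333 ⇒ m₂ = 78.8333/6 = 13.13889
Σ(xᵢ − x̄)³ = 219.5556 ⇒ m₃ = 219.5556/6 = 36.59259
m₂^(3/2) = 13.13889^(1.5) = 47.62533
g1 = m₃ / m₂^(3/2) = 36.59259 / 47.62533 ≈ 0.7683

0.7683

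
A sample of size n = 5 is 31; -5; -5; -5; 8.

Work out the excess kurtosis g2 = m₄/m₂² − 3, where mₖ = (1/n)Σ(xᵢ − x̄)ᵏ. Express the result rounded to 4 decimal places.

x̄ = 4.8000
Σ(xᵢ − x̄)² = 984.8000 ⇒ m₂ = 196.96000
Σ(xᵢ − x̄)⁴ = 498975.7760 ⇒ m₄ = 99795.15520
m₂² = 38793.24160
g2 = m₄/m₂² − 3 = 2.57249 − 3 ≈ -0.4275

-0.4275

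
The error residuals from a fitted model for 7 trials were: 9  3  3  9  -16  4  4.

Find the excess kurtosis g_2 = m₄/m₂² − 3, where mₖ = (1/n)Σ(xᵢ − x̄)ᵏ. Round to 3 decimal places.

1.358

x̄ = 2.2857
Σ(xᵢ − x̄)² = 431.4286 ⇒ m₂ = 61.63265
Σ(xᵢ − x̄)⁴ = 115884.0233 ⇒ m₄ = 16554.86047
m₂² = 3798.58392
g_2 = m₄/m₂² − 3 = 4.35817 − 3 ≈ 1.358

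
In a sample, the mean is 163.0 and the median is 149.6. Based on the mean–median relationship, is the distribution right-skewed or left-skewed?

right-skewed

mean − median = 163.0 − 149.6 = 13.4
mean > median ⇒ the longer tail is on the right ⇒ right-skewed (positively skewed).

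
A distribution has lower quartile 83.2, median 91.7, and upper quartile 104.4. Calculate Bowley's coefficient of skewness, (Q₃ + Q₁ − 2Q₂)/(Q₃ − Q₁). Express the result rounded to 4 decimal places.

0.1981

numerator: Q₃ + Q₁ − 2Q₂ = 104.4 + 83.2 − 2×91.7 = 4.2000
denominator: Q₃ − Q₁ = 104.4 − 83.2 = 21.2000
Bowley skewness = 4.2000 / 21.2000 ≈ 0.1981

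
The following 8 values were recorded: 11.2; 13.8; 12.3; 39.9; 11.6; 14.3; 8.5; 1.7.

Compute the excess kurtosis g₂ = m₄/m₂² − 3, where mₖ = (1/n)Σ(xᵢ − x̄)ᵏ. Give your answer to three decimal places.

1.919

x̄ = 14.1625
Σ(xᵢ − x̄)² = 868.7587 ⇒ m₂ = 108.59484
Σ(xᵢ − x̄)⁴ = 464081.5048 ⇒ m₄ = 58010.18811
m₂² = 11792.84009
g₂ = m₄/m₂² − 3 = 4.91910 − 3 ≈ 1.919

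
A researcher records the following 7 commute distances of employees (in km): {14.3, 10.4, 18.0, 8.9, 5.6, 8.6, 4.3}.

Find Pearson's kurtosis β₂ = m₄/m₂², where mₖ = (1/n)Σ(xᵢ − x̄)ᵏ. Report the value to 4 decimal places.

2.1627

x̄ = 10.0143
Σ(xᵢ − x̄)² = 137.6686 ⇒ m₂ = 19.66694
Σ(xᵢ − x̄)⁴ = 5855.6686 ⇒ m₄ = 836.52408
m₂² = 386.78848
β₂ = m₄/m₂² = 836.52408 / 386.78848 ≈ 2.1627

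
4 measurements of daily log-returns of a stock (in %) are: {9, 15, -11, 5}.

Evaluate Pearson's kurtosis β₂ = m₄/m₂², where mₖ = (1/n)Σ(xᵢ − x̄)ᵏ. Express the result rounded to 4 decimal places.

2.0426

x̄ = 4.5000
Σ(xᵢ − x̄)² = 371.0000 ⇒ m₂ = 92.75000
Σ(xᵢ − x̄)⁴ = 70285.2500 ⇒ m₄ = 17571.31250
m₂² = 8602.56250
β₂ = m₄/m₂² = 17571.31250 / 8602.56250 ≈ 2.0426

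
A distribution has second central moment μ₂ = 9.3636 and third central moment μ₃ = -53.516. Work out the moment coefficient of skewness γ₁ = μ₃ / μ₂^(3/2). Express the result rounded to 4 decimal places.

σ = √μ₂ = √9.3636 = 3.06000
σ³ = μ₂^(3/2) = 28.65262
γ₁ = μ₃/σ³ = -53.516 / 28.65262 ≈ -1.8678

-1.8678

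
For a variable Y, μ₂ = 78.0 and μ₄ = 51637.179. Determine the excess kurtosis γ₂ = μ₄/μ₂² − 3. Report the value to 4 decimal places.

μ₂² = 78.0² = 6084.00000
μ₄/μ₂² = 51637.179 / 6084.00000 = 8.48737
γ₂ = 8.48737 − 3 ≈ 5.4874

5.4874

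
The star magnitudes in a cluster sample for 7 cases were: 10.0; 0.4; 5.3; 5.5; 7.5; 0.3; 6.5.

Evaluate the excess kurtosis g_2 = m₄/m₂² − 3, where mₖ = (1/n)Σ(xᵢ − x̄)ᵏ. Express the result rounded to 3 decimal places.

x̄ = 5.0714
Σ(xᵢ − x̄)² = 77.0543 ⇒ m₂ = 11.00776
Σ(xᵢ − x̄)⁴ = 1623.5564 ⇒ m₄ = 231.93662
m₂² = 121.17067
g_2 = m₄/m₂² − 3 = 1.91413 − 3 ≈ -1.086

-1.086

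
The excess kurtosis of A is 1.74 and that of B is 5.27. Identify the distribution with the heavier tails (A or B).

Higher excess kurtosis ⇒ heavier tails relative to the normal distribution.
1.74 vs 5.27: the larger is 5.27, so B has heavier tails.

B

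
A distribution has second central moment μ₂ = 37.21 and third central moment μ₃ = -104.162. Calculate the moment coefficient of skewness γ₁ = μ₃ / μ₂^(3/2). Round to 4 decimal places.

-0.4589

σ = √μ₂ = √37.21 = 6.10000
σ³ = μ₂^(3/2) = 226.98100
γ₁ = μ₃/σ³ = -104.162 / 226.98100 ≈ -0.4589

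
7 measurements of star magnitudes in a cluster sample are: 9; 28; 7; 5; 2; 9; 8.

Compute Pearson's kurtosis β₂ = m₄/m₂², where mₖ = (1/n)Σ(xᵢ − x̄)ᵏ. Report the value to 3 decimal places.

4.441

x̄ = 9.7143
Σ(xᵢ − x̄)² = 427.4286 ⇒ m₂ = 61.06122
Σ(xᵢ − x̄)⁴ = 115900.3499 ⇒ m₄ = 16557.19284
m₂² = 3728.47314
β₂ = m₄/m₂² = 16557.19284 / 3728.47314 ≈ 4.441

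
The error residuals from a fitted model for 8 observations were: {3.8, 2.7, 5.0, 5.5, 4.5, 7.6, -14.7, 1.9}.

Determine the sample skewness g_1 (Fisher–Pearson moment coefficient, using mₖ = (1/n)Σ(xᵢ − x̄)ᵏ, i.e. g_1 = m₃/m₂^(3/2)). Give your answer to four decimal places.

x̄ = (3.8 + 2.7 + 5.0 + 5.5 + 4.5 + 7.6 - 14.7 + 1.9) / 8 = 2.0375
deviations (xᵢ − x̄): 1.7625, 0.6625, 2.9625, 3.4625, 2.4625, 5.5625, -16.7375, -0.1375
Σ(xᵢ − x̄)² = 341.4788 ⇒ m₂ = 341.4788/8 = 42.68484
Σ(xᵢ − x̄)³ = -4428.5898 ⇒ m₃ = -4428.5898/8 = -553.57372
m₂^(3/2) = 42.68484^(1.5) = 278.87562
g_1 = m₃ / m₂^(3/2) = -553.57372 / 278.87562 ≈ -1.9850

-1.9850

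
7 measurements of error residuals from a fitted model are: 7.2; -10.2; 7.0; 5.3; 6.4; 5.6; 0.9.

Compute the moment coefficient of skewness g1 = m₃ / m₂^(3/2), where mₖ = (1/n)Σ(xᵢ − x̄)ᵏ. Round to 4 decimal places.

-1.6257

x̄ = (7.2 - 10.2 + 7.0 + 5.3 + 6.4 + 5.6 + 0.9) / 7 = 3.1714
deviations (xᵢ − x̄): 4.0286, -13.3714, 3.8286, 2.1286, 3.2286, 2.4286, -2.2714
Σ(xᵢ − x̄)² = 235.6943 ⇒ m₂ = 235.6943/7 = 33.67061
Σ(xᵢ − x̄)³ = -2223.3435 ⇒ m₃ = -2223.3435/7 = -317.62050
m₂^(3/2) = 33.67061^(1.5) = 195.37839
g1 = m₃ / m₂^(3/2) = -317.62050 / 195.37839 ≈ -1.6257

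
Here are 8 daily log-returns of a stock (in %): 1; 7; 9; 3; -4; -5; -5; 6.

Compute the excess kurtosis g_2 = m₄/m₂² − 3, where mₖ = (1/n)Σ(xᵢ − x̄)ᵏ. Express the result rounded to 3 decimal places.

-1.568

x̄ = 1.5000
Σ(xᵢ − x̄)² = 224.0000 ⇒ m₂ = 28.00000
Σ(xᵢ − x̄)⁴ = 8979.5000 ⇒ m₄ = 1122.43750
m₂² = 784.00000
g_2 = m₄/m₂² − 3 = 1.43168 − 3 ≈ -1.568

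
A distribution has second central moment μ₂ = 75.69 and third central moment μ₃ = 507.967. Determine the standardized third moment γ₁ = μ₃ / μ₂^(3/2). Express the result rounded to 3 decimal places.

σ = √μ₂ = √75.69 = 8.70000
σ³ = μ₂^(3/2) = 658.50300
γ₁ = μ₃/σ³ = 507.967 / 658.50300 ≈ 0.771

0.771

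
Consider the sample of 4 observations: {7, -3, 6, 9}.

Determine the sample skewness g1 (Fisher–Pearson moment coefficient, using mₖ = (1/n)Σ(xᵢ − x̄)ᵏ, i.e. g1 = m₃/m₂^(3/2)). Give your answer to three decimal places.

-0.962

x̄ = (7 - 3 + 6 + 9) / 4 = 4.7500
deviations (xᵢ − x̄): 2.2500, -7.7500, 1.2500, 4.2500
Σ(xᵢ − x̄)² = 84.7500 ⇒ m₂ = 84.7500/4 = 21.18750
Σ(xᵢ − x̄)³ = -375.3750 ⇒ m₃ = -375.3750/4 = -93.84375
m₂^(3/2) = 21.18750^(1.5) = 97.52581
g1 = m₃ / m₂^(3/2) = -93.84375 / 97.52581 ≈ -0.962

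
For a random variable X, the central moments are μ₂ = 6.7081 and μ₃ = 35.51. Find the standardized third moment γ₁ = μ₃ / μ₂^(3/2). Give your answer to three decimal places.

σ = √μ₂ = √6.7081 = 2.59000
σ³ = μ₂^(3/2) = 17.37398
γ₁ = μ₃/σ³ = 35.51 / 17.37398 ≈ 2.044

2.044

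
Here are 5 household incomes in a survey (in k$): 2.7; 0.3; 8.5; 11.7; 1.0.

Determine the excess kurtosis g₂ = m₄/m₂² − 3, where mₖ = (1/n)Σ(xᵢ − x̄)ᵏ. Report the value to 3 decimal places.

-1.483

x̄ = 4.8400
Σ(xᵢ − x̄)² = 100.3920 ⇒ m₂ = 20.07840
Σ(xᵢ − x̄)⁴ = 3057.2916 ⇒ m₄ = 611.45831
m₂² = 403.14215
g₂ = m₄/m₂² − 3 = 1.51673 − 3 ≈ -1.483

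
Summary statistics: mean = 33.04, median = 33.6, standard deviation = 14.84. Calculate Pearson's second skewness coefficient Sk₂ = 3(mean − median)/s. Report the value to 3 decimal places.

-0.113

Sk₂ = 3(33.04 − 33.6) / 14.84 = 3 × -0.5600 / 14.84
    = -1.6800 / 14.84 ≈ -0.113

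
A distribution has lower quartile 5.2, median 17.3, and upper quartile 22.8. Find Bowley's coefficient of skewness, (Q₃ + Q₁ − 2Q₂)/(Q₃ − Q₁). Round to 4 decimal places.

numerator: Q₃ + Q₁ − 2Q₂ = 22.8 + 5.2 − 2×17.3 = -6.6000
denominator: Q₃ − Q₁ = 22.8 − 5.2 = 17.6000
Bowley skewness = -6.6000 / 17.6000 ≈ -0.3750

-0.3750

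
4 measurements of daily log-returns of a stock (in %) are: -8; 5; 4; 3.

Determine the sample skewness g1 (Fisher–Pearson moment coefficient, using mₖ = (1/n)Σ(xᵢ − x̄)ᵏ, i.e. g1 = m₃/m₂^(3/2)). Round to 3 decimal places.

-1.092

x̄ = (-8 + 5 + 4 + 3) / 4 = 1.0000
deviations (xᵢ − x̄): -9.0000, 4.0000, 3.0000, 2.0000
Σ(xᵢ − x̄)² = 110.0000 ⇒ m₂ = 110.0000/4 = 27.50000
Σ(xᵢ − x̄)³ = -630.0000 ⇒ m₃ = -630.0000/4 = -157.50000
m₂^(3/2) = 27.50000^(1.5) = 144.21122
g1 = m₃ / m₂^(3/2) = -157.50000 / 144.21122 ≈ -1.092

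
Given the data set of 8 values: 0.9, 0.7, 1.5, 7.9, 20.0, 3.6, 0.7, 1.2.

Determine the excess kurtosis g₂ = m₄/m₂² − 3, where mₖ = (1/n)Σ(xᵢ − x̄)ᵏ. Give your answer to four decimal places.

1.6771

x̄ = 4.5625
Σ(xᵢ − x̄)² = 314.3188 ⇒ m₂ = 39.28984
Σ(xᵢ − x̄)⁴ = 57760.5221 ⇒ m₄ = 7220.06526
m₂² = 1543.69182
g₂ = m₄/m₂² − 3 = 4.67714 − 3 ≈ 1.6771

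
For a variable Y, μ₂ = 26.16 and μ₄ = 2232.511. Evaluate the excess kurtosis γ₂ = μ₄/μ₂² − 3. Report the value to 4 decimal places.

μ₂² = 26.16² = 684.34560
μ₄/μ₂² = 2232.511 / 684.34560 = 3.26226
γ₂ = 3.26226 − 3 ≈ 0.2623

0.2623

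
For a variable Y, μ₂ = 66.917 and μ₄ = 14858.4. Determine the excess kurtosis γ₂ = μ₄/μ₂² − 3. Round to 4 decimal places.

μ₂² = 66.917² = 4477.88489
μ₄/μ₂² = 14858.4 / 4477.88489 = 3.31817
γ₂ = 3.31817 − 3 ≈ 0.3182

0.3182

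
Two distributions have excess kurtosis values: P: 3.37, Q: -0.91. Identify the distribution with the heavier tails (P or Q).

Higher excess kurtosis ⇒ heavier tails relative to the normal distribution.
3.37 vs -0.91: the larger is 3.37, so P has heavier tails. (P is leptokurtic — heavier-than-normal tails; the other is platykurtic.)

P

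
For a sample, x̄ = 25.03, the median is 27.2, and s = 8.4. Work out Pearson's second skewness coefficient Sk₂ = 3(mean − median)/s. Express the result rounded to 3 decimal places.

-0.775

Sk₂ = 3(25.03 − 27.2) / 8.4 = 3 × -2.1700 / 8.4
    = -6.5100 / 8.4 ≈ -0.775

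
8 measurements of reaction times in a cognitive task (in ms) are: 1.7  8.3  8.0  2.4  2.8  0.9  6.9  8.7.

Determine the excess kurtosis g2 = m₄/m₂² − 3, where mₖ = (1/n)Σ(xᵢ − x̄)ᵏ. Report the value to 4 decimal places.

-1.8113

x̄ = 4.9625
Σ(xᵢ − x̄)² = 76.4787 ⇒ m₂ = 9.55984
Σ(xᵢ − x̄)⁴ = 869.0821 ⇒ m₄ = 108.63526
m₂² = 91.39061
g2 = m₄/m₂² − 3 = 1.18869 − 3 ≈ -1.8113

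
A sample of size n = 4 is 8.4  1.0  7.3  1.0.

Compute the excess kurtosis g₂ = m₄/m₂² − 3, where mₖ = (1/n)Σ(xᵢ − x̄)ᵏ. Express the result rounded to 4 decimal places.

-1.9496

x̄ = 4.4250
Σ(xᵢ − x̄)² = 47.5275 ⇒ m₂ = 11.88188
Σ(xᵢ − x̄)⁴ = 593.1954 ⇒ m₄ = 148.29886
m₂² = 141.17895
g₂ = m₄/m₂² − 3 = 1.05043 − 3 ≈ -1.9496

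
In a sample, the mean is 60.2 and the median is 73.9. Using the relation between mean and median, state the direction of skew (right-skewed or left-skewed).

mean − median = 60.2 − 73.9 = -13.7
mean < median ⇒ the longer tail is on the left ⇒ left-skewed (negatively skewed).

left-skewed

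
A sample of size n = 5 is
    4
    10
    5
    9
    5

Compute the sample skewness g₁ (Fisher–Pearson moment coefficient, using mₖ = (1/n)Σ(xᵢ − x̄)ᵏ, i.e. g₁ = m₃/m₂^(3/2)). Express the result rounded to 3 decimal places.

0.388

x̄ = (4 + 10 + 5 + 9 + 5) / 5 = 6.6000
deviations (xᵢ − x̄): -2.6000, 3.4000, -1.6000, 2.4000, -1.6000
Σ(xᵢ − x̄)² = 29.2000 ⇒ m₂ = 29.2000/5 = 5.84000
Σ(xᵢ − x̄)³ = 27.3600 ⇒ m₃ = 27.3600/5 = 5.47200
m₂^(3/2) = 5.84000^(1.5) = 14.11300
g₁ = m₃ / m₂^(3/2) = 5.47200 / 14.11300 ≈ 0.388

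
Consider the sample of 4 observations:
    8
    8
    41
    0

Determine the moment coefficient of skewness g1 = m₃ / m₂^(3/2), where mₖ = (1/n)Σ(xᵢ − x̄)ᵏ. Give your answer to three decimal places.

1.002

x̄ = (8 + 8 + 41 + 0) / 4 = 14.2500
deviations (xᵢ − x̄): -6.2500, -6.2500, 26.7500, -14.2500
Σ(xᵢ − x̄)² = 996.7500 ⇒ m₂ = 996.7500/4 = 249.18750
Σ(xᵢ − x̄)³ = 15759.3750 ⇒ m₃ = 15759.3750/4 = 3939.84375
m₂^(3/2) = 249.18750^(1.5) = 3933.59261
g1 = m₃ / m₂^(3/2) = 3939.84375 / 3933.59261 ≈ 1.002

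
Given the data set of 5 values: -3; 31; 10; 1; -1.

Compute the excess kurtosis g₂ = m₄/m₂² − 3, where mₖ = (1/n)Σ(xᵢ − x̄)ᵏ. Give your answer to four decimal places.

-0.3928

x̄ = 7.6000
Σ(xᵢ − x̄)² = 783.2000 ⇒ m₂ = 156.64000
Σ(xᵢ − x̄)⁴ = 319847.4560 ⇒ m₄ = 63969.49120
m₂² = 24536.08960
g₂ = m₄/m₂² − 3 = 2.60716 − 3 ≈ -0.3928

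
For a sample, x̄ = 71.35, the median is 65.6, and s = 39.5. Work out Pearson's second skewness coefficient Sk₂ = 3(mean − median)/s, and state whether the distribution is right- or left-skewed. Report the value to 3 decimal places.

Sk₂ = 3(71.35 − 65.6) / 39.5 = 3 × 5.7500 / 39.5
    = 17.2500 / 39.5 ≈ 0.437
Sk₂ > 0 ⇒ mean > median ⇒ right-skewed (positive skew).

0.437, right-skewed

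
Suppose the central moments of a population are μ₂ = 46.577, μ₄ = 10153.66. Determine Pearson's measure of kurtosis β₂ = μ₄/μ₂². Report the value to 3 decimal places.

μ₂² = 46.577² = 2169.41693
μ₄/μ₂² = 10153.66 / 2169.41693 = 4.68036
β₂ ≈ 4.680

4.680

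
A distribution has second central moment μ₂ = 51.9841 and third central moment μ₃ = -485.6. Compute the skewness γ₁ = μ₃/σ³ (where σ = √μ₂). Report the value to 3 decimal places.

σ = √μ₂ = √51.9841 = 7.21000
σ³ = μ₂^(3/2) = 374.80536
γ₁ = μ₃/σ³ = -485.6 / 374.80536 ≈ -1.296

-1.296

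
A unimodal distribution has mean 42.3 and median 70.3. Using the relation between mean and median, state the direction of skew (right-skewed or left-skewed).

mean − median = 42.3 − 70.3 = -28.0
mean < median ⇒ the longer tail is on the left ⇒ left-skewed (negatively skewed).

left-skewed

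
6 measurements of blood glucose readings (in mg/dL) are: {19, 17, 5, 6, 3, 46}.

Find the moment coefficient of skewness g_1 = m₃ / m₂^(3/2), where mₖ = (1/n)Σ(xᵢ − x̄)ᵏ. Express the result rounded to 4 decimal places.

x̄ = (19 + 17 + 5 + 6 + 3 + 46) / 6 = 16.0000
deviations (xᵢ − x̄): 3.0000, 1.0000, -11.0000, -10.0000, -13.0000, 30.0000
Σ(xᵢ − x̄)² = 1300.0000 ⇒ m₂ = 1300.0000/6 = 216.66667
Σ(xᵢ − x̄)³ = 22500.0000 ⇒ m₃ = 22500.0000/6 = 3750.00000
m₂^(3/2) = 216.66667^(1.5) = 3189.24698
g_1 = m₃ / m₂^(3/2) = 3750.00000 / 3189.24698 ≈ 1.1758

1.1758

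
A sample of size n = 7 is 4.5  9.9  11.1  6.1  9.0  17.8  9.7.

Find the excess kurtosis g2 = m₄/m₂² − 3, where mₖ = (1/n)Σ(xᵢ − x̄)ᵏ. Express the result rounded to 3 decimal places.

x̄ = 9.7286
Σ(xᵢ − x̄)² = 108.0943 ⇒ m₂ = 15.44204
Σ(xᵢ − x̄)⁴ = 5168.7982 ⇒ m₄ = 738.39975
m₂² = 238.45662
g2 = m₄/m₂² − 3 = 3.09658 − 3 ≈ 0.097

0.097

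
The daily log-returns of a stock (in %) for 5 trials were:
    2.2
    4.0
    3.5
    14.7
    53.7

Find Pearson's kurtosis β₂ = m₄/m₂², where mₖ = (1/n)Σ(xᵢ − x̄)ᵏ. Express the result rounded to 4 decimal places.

x̄ = 15.6200
Σ(xᵢ − x̄)² = 1912.9480 ⇒ m₂ = 382.58960
Σ(xᵢ − x̄)⁴ = 2174995.5505 ⇒ m₄ = 434999.11010
m₂² = 146374.80203
β₂ = m₄/m₂² = 434999.11010 / 146374.80203 ≈ 2.9718

2.9718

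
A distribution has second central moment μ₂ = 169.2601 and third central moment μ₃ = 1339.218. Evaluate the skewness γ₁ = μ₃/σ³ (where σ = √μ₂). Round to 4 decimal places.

0.6082

σ = √μ₂ = √169.2601 = 13.01000
σ³ = μ₂^(3/2) = 2202.07390
γ₁ = μ₃/σ³ = 1339.218 / 2202.07390 ≈ 0.6082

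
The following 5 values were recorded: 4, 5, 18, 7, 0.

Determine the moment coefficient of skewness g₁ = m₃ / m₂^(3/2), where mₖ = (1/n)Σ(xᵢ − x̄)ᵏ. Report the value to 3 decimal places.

0.961

x̄ = (4 + 5 + 18 + 7 + 0) / 5 = 6.8000
deviations (xᵢ − x̄): -2.8000, -1.8000, 11.2000, 0.2000, -6.8000
Σ(xᵢ − x̄)² = 182.8000 ⇒ m₂ = 182.8000/5 = 36.56000
Σ(xᵢ − x̄)³ = 1062.7200 ⇒ m₃ = 1062.7200/5 = 212.54400
m₂^(3/2) = 36.56000^(1.5) = 221.05955
g₁ = m₃ / m₂^(3/2) = 212.54400 / 221.05955 ≈ 0.961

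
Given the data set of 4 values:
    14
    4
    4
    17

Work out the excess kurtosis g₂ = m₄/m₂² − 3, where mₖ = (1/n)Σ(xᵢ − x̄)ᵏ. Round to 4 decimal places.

-1.8716

x̄ = 9.7500
Σ(xᵢ − x̄)² = 136.7500 ⇒ m₂ = 34.18750
Σ(xᵢ − x̄)⁴ = 5275.3281 ⇒ m₄ = 1318.83203
m₂² = 1168.78516
g₂ = m₄/m₂² − 3 = 1.12838 − 3 ≈ -1.8716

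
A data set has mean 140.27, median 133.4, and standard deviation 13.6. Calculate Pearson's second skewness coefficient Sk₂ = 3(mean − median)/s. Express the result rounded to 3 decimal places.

Sk₂ = 3(140.27 − 133.4) / 13.6 = 3 × 6.8700 / 13.6
    = 20.6100 / 13.6 ≈ 1.515

1.515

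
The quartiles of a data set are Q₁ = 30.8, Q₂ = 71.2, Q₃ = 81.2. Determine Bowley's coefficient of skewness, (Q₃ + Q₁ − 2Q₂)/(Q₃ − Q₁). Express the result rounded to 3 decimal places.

-0.603

numerator: Q₃ + Q₁ − 2Q₂ = 81.2 + 30.8 − 2×71.2 = -30.4000
denominator: Q₃ − Q₁ = 81.2 − 30.8 = 50.4000
Bowley skewness = -30.4000 / 50.4000 ≈ -0.603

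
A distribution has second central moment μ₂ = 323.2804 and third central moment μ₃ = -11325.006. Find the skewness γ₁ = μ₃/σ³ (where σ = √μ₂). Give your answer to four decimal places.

σ = √μ₂ = √323.2804 = 17.98000
σ³ = μ₂^(3/2) = 5812.58159
γ₁ = μ₃/σ³ = -11325.006 / 5812.58159 ≈ -1.9484

-1.9484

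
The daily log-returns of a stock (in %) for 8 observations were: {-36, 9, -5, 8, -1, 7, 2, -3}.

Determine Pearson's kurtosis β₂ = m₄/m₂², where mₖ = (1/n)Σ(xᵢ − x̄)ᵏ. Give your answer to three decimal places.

4.777

x̄ = -2.3750
Σ(xᵢ − x̄)² = 1483.8750 ⇒ m₂ = 185.48438
Σ(xᵢ − x̄)⁴ = 1314818.9941 ⇒ m₄ = 164352.37427
m₂² = 34404.45337
β₂ = m₄/m₂² = 164352.37427 / 34404.45337 ≈ 4.777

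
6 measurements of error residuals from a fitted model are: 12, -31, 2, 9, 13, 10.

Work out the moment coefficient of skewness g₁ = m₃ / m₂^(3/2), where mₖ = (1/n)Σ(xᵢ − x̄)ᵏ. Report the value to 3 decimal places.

x̄ = (12 - 31 + 2 + 9 + 13 + 10) / 6 = 2.5000
deviations (xᵢ − x̄): 9.5000, -33.5000, -0.5000, 6.5000, 10.5000, 7.5000
Σ(xᵢ − x̄)² = 1421.5000 ⇒ m₂ = 1421.5000/6 = 236.91667
Σ(xᵢ − x̄)³ = -34884.0000 ⇒ m₃ = -34884.0000/6 = -5814.00000
m₂^(3/2) = 236.91667^(1.5) = 3646.64444
g₁ = m₃ / m₂^(3/2) = -5814.00000 / 3646.64444 ≈ -1.594

-1.594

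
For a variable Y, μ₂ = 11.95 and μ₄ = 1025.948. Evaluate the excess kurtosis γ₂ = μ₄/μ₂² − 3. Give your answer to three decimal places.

μ₂² = 11.95² = 142.80250
μ₄/μ₂² = 1025.948 / 142.80250 = 7.18438
γ₂ = 7.18438 − 3 ≈ 4.184

4.184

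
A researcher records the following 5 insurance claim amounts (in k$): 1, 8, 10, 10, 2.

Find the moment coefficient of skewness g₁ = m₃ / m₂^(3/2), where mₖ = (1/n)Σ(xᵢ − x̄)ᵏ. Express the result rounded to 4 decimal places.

x̄ = (1 + 8 + 10 + 10 + 2) / 5 = 6.2000
deviations (xᵢ − x̄): -5.2000, 1.8000, 3.8000, 3.8000, -4.2000
Σ(xᵢ − x̄)² = 76.8000 ⇒ m₂ = 76.8000/5 = 15.36000
Σ(xᵢ − x̄)³ = -99.1200 ⇒ m₃ = -99.1200/5 = -19.82400
m₂^(3/2) = 15.36000^(1.5) = 60.19866
g₁ = m₃ / m₂^(3/2) = -19.82400 / 60.19866 ≈ -0.3293

-0.3293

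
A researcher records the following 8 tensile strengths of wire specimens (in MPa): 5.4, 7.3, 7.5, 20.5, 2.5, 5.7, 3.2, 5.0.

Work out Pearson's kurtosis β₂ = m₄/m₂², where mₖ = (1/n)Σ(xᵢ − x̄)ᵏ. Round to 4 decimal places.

x̄ = 7.1375
Σ(xᵢ − x̄)² = 225.3788 ⇒ m₂ = 28.17234
Σ(xᵢ − x̄)⁴ = 32619.5635 ⇒ m₄ = 4077.44544
m₂² = 793.68095
β₂ = m₄/m₂² = 4077.44544 / 793.68095 ≈ 5.1374

5.1374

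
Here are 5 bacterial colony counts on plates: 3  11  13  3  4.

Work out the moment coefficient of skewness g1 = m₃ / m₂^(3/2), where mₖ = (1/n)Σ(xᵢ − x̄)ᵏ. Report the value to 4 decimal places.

0.4520

x̄ = (3 + 11 + 13 + 3 + 4) / 5 = 6.8000
deviations (xᵢ − x̄): -3.8000, 4.2000, 6.2000, -3.8000, -2.8000
Σ(xᵢ − x̄)² = 92.8000 ⇒ m₂ = 92.8000/5 = 18.56000
Σ(xᵢ − x̄)³ = 180.7200 ⇒ m₃ = 180.7200/5 = 36.14400
m₂^(3/2) = 18.56000^(1.5) = 79.95893
g1 = m₃ / m₂^(3/2) = 36.14400 / 79.95893 ≈ 0.4520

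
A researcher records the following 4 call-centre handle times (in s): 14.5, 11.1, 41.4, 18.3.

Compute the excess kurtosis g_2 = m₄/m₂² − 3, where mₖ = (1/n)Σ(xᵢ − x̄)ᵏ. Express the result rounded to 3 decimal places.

-0.786

x̄ = 21.3250
Σ(xᵢ − x̄)² = 563.2875 ⇒ m₂ = 140.82187
Σ(xᵢ − x̄)⁴ = 175597.8555 ⇒ m₄ = 43899.46388
m₂² = 19830.80048
g_2 = m₄/m₂² − 3 = 2.21370 − 3 ≈ -0.786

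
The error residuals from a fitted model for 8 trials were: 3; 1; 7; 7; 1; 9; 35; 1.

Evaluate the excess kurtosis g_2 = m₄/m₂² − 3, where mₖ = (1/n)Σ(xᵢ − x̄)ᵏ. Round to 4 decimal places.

x̄ = 8.0000
Σ(xᵢ − x̄)² = 904.0000 ⇒ m₂ = 113.00000
Σ(xᵢ − x̄)⁴ = 539272.0000 ⇒ m₄ = 67409.00000
m₂² = 12769.00000
g_2 = m₄/m₂² − 3 = 5.27911 − 3 ≈ 2.2791

2.2791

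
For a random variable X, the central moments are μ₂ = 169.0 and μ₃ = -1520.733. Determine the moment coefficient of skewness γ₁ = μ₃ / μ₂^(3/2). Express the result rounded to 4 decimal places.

-0.6922

σ = √μ₂ = √169.0 = 13.00000
σ³ = μ₂^(3/2) = 2197.00000
γ₁ = μ₃/σ³ = -1520.733 / 2197.00000 ≈ -0.6922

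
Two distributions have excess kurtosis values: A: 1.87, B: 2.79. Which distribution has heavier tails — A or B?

B

Higher excess kurtosis ⇒ heavier tails relative to the normal distribution.
1.87 vs 2.79: the larger is 2.79, so B has heavier tails.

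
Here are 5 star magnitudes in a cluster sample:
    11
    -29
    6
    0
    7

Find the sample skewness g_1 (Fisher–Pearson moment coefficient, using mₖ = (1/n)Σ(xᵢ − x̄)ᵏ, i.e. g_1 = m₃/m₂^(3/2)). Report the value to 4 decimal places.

-1.2876

x̄ = (11 - 29 + 6 + 0 + 7) / 5 = -1.0000
deviations (xᵢ − x̄): 12.0000, -28.0000, 7.0000, 1.0000, 8.0000
Σ(xᵢ − x̄)² = 1042.0000 ⇒ m₂ = 1042.0000/5 = 208.40000
Σ(xᵢ − x̄)³ = -19368.0000 ⇒ m₃ = -19368.0000/5 = -3873.60000
m₂^(3/2) = 208.40000^(1.5) = 3008.47614
g_1 = m₃ / m₂^(3/2) = -3873.60000 / 3008.47614 ≈ -1.2876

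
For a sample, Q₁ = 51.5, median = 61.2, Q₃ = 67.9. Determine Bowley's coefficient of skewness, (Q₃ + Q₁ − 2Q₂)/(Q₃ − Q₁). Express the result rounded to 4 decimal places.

numerator: Q₃ + Q₁ − 2Q₂ = 67.9 + 51.5 − 2×61.2 = -3.0000
denominator: Q₃ − Q₁ = 67.9 − 51.5 = 16.4000
Bowley skewness = -3.0000 / 16.4000 ≈ -0.1829

-0.1829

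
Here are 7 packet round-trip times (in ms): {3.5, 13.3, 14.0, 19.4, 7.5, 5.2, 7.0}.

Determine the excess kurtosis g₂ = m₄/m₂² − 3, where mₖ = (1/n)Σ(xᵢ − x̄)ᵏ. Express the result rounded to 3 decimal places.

x̄ = 9.9857
Σ(xᵢ − x̄)² = 195.7886 ⇒ m₂ = 27.96980
Σ(xᵢ − x̄)⁴ = 10647.0126 ⇒ m₄ = 1521.00179
m₂² = 782.30948
g₂ = m₄/m₂² − 3 = 1.94425 − 3 ≈ -1.056

-1.056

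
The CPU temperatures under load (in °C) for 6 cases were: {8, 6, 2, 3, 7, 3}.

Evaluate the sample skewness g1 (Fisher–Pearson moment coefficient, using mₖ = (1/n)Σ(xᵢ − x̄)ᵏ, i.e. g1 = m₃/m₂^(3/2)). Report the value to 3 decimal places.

x̄ = (8 + 6 + 2 + 3 + 7 + 3) / 6 = 4.8333
deviations (xᵢ − x̄): 3.1667, 1.1667, -2.8333, -1.8333, 2.1667, -1.8333
Σ(xᵢ − x̄)² = 30.8333 ⇒ m₂ = 30.8333/6 = 5.13889
Σ(xᵢ − x̄)³ = 8.4444 ⇒ m₃ = 8.4444/6 = 1.40741
m₂^(3/2) = 5.13889^(1.5) = 11.64941
g1 = m₃ / m₂^(3/2) = 1.40741 / 11.64941 ≈ 0.121

0.121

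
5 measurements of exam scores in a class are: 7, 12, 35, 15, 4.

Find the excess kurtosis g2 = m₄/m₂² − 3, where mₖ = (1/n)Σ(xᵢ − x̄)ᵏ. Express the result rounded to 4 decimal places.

-0.3117

x̄ = 14.6000
Σ(xᵢ − x̄)² = 593.2000 ⇒ m₂ = 118.64000
Σ(xᵢ − x̄)⁴ = 189195.8560 ⇒ m₄ = 37839.17120
m₂² = 14075.44960
g2 = m₄/m₂² − 3 = 2.68831 − 3 ≈ -0.3117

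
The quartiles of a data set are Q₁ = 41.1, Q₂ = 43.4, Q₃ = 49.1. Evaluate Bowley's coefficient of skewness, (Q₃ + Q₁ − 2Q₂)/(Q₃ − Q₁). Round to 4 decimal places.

0.4250

numerator: Q₃ + Q₁ − 2Q₂ = 49.1 + 41.1 − 2×43.4 = 3.4000
denominator: Q₃ − Q₁ = 49.1 − 41.1 = 8.0000
Bowley skewness = 3.4000 / 8.0000 ≈ 0.4250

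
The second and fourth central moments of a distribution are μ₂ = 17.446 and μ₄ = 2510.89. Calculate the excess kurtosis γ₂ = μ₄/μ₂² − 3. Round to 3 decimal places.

5.250

μ₂² = 17.446² = 304.36292
μ₄/μ₂² = 2510.89 / 304.36292 = 8.24966
γ₂ = 8.24966 − 3 ≈ 5.250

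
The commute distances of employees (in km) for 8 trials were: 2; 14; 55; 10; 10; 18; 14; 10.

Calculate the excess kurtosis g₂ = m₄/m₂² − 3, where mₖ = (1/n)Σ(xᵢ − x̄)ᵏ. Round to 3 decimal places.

2.282

x̄ = 16.6250
Σ(xᵢ − x̄)² = 1833.8750 ⇒ m₂ = 229.23438
Σ(xᵢ − x̄)⁴ = 2220297.3066 ⇒ m₄ = 277537.16333
m₂² = 52548.39868
g₂ = m₄/m₂² − 3 = 5.28155 − 3 ≈ 2.282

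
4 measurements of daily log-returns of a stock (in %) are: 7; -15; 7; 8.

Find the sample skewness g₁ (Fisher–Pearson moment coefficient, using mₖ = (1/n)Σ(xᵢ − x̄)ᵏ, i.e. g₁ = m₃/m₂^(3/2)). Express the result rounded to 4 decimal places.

-1.1485

x̄ = (7 - 15 + 7 + 8) / 4 = 1.7500
deviations (xᵢ − x̄): 5.2500, -16.7500, 5.2500, 6.2500
Σ(xᵢ − x̄)² = 374.7500 ⇒ m₂ = 374.7500/4 = 93.68750
Σ(xᵢ − x̄)³ = -4165.8750 ⇒ m₃ = -4165.8750/4 = -1041.46875
m₂^(3/2) = 93.68750^(1.5) = 906.82289
g₁ = m₃ / m₂^(3/2) = -1041.46875 / 906.82289 ≈ -1.1485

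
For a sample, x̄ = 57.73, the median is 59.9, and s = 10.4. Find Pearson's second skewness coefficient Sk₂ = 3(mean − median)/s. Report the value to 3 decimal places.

-0.626

Sk₂ = 3(57.73 − 59.9) / 10.4 = 3 × -2.1700 / 10.4
    = -6.5100 / 10.4 ≈ -0.626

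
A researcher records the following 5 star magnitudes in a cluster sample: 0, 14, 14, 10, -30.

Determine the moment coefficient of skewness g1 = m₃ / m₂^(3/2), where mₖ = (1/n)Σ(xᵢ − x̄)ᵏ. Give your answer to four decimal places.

x̄ = (0 + 14 + 14 + 10 - 30) / 5 = 1.6000
deviations (xᵢ − x̄): -1.6000, 12.4000, 12.4000, 8.4000, -31.6000
Σ(xᵢ − x̄)² = 1379.2000 ⇒ m₂ = 1379.2000/5 = 275.84000
Σ(xᵢ − x̄)³ = -27152.6400 ⇒ m₃ = -27152.6400/5 = -5430.52800
m₂^(3/2) = 275.84000^(1.5) = 4581.26977
g1 = m₃ / m₂^(3/2) = -5430.52800 / 4581.26977 ≈ -1.1854

-1.1854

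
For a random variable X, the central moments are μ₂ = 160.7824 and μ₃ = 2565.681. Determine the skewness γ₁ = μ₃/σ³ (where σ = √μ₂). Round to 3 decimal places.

1.258

σ = √μ₂ = √160.7824 = 12.68000
σ³ = μ₂^(3/2) = 2038.72083
γ₁ = μ₃/σ³ = 2565.681 / 2038.72083 ≈ 1.258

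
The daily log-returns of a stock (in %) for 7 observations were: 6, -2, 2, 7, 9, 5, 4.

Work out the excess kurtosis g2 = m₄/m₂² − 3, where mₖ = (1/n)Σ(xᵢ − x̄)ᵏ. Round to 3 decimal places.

x̄ = 4.4286
Σ(xᵢ − x̄)² = 77.7143 ⇒ m₂ = 11.10204
Σ(xᵢ − x̄)⁴ = 2229.3528 ⇒ m₄ = 318.47897
m₂² = 123.25531
g2 = m₄/m₂² − 3 = 2.58390 − 3 ≈ -0.416

-0.416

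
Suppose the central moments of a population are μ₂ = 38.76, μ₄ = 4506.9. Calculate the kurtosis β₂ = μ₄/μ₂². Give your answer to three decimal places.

μ₂² = 38.76² = 1502.33760
μ₄/μ₂² = 4506.9 / 1502.33760 = 2.99992
β₂ ≈ 3.000

3.000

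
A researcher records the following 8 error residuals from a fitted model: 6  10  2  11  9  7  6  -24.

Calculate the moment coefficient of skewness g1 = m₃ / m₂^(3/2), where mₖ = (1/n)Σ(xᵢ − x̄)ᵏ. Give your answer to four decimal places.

-2.0052

x̄ = (6 + 10 + 2 + 11 + 9 + 7 + 6 - 24) / 8 = 3.3750
deviations (xᵢ − x̄): 2.6250, 6.6250, -1.3750, 7.6250, 5.6250, 3.6250, 2.6250, -27.3750
Σ(xᵢ − x̄)² = 911.8750 ⇒ m₂ = 911.8750/8 = 113.98438
Σ(xᵢ − x̄)³ = -19521.2813 ⇒ m₃ = -19521.2813/8 = -2440.16016
m₂^(3/2) = 113.98438^(1.5) = 1216.93669
g1 = m₃ / m₂^(3/2) = -2440.16016 / 1216.93669 ≈ -2.0052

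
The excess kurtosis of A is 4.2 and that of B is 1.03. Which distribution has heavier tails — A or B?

Higher excess kurtosis ⇒ heavier tails relative to the normal distribution.
4.2 vs 1.03: the larger is 4.2, so A has heavier tails.

A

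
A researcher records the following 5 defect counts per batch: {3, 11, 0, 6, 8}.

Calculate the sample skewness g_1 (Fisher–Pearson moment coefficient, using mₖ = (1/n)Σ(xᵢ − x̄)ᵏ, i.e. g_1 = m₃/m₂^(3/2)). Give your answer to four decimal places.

x̄ = (3 + 11 + 0 + 6 + 8) / 5 = 5.6000
deviations (xᵢ − x̄): -2.6000, 5.4000, -5.6000, 0.4000, 2.4000
Σ(xᵢ − x̄)² = 73.2000 ⇒ m₂ = 73.2000/5 = 14.64000
Σ(xᵢ − x̄)³ = -21.8400 ⇒ m₃ = -21.8400/5 = -4.36800
m₂^(3/2) = 14.64000^(1.5) = 56.01594
g_1 = m₃ / m₂^(3/2) = -4.36800 / 56.01594 ≈ -0.0780

-0.0780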